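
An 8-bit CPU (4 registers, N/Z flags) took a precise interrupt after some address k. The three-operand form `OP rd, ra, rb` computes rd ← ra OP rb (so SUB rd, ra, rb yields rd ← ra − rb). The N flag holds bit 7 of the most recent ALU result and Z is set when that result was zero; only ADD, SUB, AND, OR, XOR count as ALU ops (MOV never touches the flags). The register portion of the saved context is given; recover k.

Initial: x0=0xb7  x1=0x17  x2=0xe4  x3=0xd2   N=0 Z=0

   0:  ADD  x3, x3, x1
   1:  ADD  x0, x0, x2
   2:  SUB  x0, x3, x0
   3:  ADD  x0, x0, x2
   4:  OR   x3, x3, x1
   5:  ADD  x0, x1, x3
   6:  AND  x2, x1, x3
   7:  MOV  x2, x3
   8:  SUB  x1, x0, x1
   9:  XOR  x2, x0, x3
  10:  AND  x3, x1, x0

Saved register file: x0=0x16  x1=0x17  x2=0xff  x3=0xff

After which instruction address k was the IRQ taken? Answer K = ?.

after  0: x0=0xb7 x1=0x17 x2=0xe4 x3=0xe9  N=1 Z=0
after  1: x0=0x9b x1=0x17 x2=0xe4 x3=0xe9  N=1 Z=0
after  2: x0=0x4e x1=0x17 x2=0xe4 x3=0xe9  N=0 Z=0
after  3: x0=0x32 x1=0x17 x2=0xe4 x3=0xe9  N=0 Z=0
after  4: x0=0x32 x1=0x17 x2=0xe4 x3=0xff  N=1 Z=0
after  5: x0=0x16 x1=0x17 x2=0xe4 x3=0xff  N=0 Z=0
after  6: x0=0x16 x1=0x17 x2=0x17 x3=0xff  N=0 Z=0
after  7: x0=0x16 x1=0x17 x2=0xff x3=0xff  N=0 Z=0
-- IRQ taken; context saved, return-PC = 8 --

K = 7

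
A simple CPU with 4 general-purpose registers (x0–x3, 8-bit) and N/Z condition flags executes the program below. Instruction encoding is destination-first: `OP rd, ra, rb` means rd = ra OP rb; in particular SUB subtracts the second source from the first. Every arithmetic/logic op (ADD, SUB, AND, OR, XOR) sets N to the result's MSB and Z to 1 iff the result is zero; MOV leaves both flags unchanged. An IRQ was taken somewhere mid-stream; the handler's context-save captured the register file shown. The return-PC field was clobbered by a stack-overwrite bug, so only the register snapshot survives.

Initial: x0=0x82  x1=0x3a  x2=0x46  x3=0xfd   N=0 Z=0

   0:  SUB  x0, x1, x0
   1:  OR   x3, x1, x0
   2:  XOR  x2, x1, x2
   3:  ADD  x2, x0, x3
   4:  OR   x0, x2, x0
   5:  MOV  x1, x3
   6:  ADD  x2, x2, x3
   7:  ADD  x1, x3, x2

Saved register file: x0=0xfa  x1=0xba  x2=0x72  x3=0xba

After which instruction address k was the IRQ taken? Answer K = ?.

K = 5

after  0: x0=0xb8 x1=0x3a x2=0x46 x3=0xfd  N=1 Z=0
after  1: x0=0xb8 x1=0x3a x2=0x46 x3=0xba  N=1 Z=0
after  2: x0=0xb8 x1=0x3a x2=0x7c x3=0xba  N=0 Z=0
after  3: x0=0xb8 x1=0x3a x2=0x72 x3=0xba  N=0 Z=0
after  4: x0=0xfa x1=0x3a x2=0x72 x3=0xba  N=1 Z=0
after  5: x0=0xfa x1=0xba x2=0x72 x3=0xba  N=1 Z=0
-- IRQ taken; context saved, return-PC = 6 --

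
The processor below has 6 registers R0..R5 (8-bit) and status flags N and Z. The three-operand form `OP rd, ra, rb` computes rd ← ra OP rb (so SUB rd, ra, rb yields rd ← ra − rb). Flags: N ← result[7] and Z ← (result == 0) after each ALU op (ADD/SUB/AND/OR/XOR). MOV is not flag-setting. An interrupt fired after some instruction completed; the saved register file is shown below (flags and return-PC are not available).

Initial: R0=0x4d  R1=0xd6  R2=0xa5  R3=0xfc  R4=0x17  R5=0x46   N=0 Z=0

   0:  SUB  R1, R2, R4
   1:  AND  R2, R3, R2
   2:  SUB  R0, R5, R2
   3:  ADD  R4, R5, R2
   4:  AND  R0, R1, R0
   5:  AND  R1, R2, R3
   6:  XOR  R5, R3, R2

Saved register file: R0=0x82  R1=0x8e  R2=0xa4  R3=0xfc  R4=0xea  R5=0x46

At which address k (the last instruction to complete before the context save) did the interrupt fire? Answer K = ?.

after  0: R0=0x4d R1=0x8e R2=0xa5 R3=0xfc R4=0x17 R5=0x46  N=1 Z=0
after  1: R0=0x4d R1=0x8e R2=0xa4 R3=0xfc R4=0x17 R5=0x46  N=1 Z=0
after  2: R0=0xa2 R1=0x8e R2=0xa4 R3=0xfc R4=0x17 R5=0x46  N=1 Z=0
after  3: R0=0xa2 R1=0x8e R2=0xa4 R3=0xfc R4=0xea R5=0x46  N=1 Z=0
after  4: R0=0x82 R1=0x8e R2=0xa4 R3=0xfc R4=0xea R5=0x46  N=1 Z=0
-- IRQ taken; context saved, return-PC = 5 --

K = 4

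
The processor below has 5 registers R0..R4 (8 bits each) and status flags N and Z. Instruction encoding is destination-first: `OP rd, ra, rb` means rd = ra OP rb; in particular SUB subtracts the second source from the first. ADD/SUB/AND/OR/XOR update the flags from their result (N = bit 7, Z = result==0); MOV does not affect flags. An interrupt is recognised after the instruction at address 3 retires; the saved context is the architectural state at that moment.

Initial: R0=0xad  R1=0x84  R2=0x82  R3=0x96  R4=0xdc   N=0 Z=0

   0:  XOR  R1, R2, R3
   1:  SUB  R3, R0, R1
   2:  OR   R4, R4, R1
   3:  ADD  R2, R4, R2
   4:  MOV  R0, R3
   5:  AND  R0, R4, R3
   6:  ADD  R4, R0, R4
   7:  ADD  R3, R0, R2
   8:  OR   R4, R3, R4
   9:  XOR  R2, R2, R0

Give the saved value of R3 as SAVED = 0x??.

after  0: R0=0xad R1=0x14 R2=0x82 R3=0x96 R4=0xdc  N=0 Z=0
after  1: R0=0xad R1=0x14 R2=0x82 R3=0x99 R4=0xdc  N=1 Z=0
after  2: R0=0xad R1=0x14 R2=0x82 R3=0x99 R4=0xdc  N=1 Z=0
after  3: R0=0xad R1=0x14 R2=0x5e R3=0x99 R4=0xdc  N=0 Z=0
-- IRQ taken; context saved, return-PC = 4 --

SAVED = 0x99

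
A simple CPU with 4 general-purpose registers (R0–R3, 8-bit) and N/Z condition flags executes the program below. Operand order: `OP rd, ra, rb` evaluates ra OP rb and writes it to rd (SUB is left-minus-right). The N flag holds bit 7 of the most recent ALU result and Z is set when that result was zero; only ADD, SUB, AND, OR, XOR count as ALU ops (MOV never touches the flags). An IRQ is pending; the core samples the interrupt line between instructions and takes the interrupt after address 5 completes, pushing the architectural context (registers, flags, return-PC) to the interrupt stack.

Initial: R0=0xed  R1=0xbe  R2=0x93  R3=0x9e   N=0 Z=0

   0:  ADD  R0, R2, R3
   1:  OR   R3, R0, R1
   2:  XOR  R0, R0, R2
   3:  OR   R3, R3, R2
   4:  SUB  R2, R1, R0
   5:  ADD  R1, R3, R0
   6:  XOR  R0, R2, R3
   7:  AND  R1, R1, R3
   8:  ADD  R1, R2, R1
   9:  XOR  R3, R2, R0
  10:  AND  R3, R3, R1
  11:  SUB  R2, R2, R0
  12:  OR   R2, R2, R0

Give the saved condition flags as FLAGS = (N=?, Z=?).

FLAGS = (N=0, Z=0)

after  0: R0=0x31 R1=0xbe R2=0x93 R3=0x9e  N=0 Z=0
after  1: R0=0x31 R1=0xbe R2=0x93 R3=0xbf  N=1 Z=0
after  2: R0=0xa2 R1=0xbe R2=0x93 R3=0xbf  N=1 Z=0
after  3: R0=0xa2 R1=0xbe R2=0x93 R3=0xbf  N=1 Z=0
after  4: R0=0xa2 R1=0xbe R2=0x1c R3=0xbf  N=0 Z=0
after  5: R0=0xa2 R1=0x61 R2=0x1c R3=0xbf  N=0 Z=0
-- IRQ taken; context saved, return-PC = 6 --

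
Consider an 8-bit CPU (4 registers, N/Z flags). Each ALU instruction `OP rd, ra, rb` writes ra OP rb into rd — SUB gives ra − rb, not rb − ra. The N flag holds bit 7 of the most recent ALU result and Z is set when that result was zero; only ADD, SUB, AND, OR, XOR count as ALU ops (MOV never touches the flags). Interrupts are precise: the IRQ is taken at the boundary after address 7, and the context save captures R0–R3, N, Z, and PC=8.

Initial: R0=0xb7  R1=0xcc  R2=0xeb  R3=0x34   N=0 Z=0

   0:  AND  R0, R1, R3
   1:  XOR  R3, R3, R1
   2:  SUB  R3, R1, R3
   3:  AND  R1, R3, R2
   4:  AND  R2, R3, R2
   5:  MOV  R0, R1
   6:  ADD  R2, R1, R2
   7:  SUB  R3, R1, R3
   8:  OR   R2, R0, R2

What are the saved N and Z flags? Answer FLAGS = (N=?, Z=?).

after  0: R0=0x04 R1=0xcc R2=0xeb R3=0x34  N=0 Z=0
after  1: R0=0x04 R1=0xcc R2=0xeb R3=0xf8  N=1 Z=0
after  2: R0=0x04 R1=0xcc R2=0xeb R3=0xd4  N=1 Z=0
after  3: R0=0x04 R1=0xc0 R2=0xeb R3=0xd4  N=1 Z=0
after  4: R0=0x04 R1=0xc0 R2=0xc0 R3=0xd4  N=1 Z=0
after  5: R0=0xc0 R1=0xc0 R2=0xc0 R3=0xd4  N=1 Z=0
after  6: R0=0xc0 R1=0xc0 R2=0x80 R3=0xd4  N=1 Z=0
after  7: R0=0xc0 R1=0xc0 R2=0x80 R3=0xec  N=1 Z=0
-- IRQ taken; context saved, return-PC = 8 --

FLAGS = (N=1, Z=0)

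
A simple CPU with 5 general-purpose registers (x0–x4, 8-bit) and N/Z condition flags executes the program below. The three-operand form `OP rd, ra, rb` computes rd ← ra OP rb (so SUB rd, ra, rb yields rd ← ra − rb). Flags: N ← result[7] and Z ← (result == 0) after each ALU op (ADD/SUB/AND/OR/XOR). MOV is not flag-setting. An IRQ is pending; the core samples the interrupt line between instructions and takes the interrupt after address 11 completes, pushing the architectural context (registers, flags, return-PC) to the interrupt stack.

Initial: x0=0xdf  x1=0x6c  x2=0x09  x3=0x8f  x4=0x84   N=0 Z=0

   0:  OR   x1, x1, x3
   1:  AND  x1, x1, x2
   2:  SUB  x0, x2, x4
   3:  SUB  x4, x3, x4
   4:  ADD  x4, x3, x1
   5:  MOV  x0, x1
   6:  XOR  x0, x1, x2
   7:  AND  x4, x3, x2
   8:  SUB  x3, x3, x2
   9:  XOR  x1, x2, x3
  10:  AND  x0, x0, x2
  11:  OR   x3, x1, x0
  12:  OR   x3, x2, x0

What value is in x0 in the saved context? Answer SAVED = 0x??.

after  0: x0=0xdf x1=0xef x2=0x09 x3=0x8f x4=0x84  N=1 Z=0
after  1: x0=0xdf x1=0x09 x2=0x09 x3=0x8f x4=0x84  N=0 Z=0
after  2: x0=0x85 x1=0x09 x2=0x09 x3=0x8f x4=0x84  N=1 Z=0
after  3: x0=0x85 x1=0x09 x2=0x09 x3=0x8f x4=0x0b  N=0 Z=0
after  4: x0=0x85 x1=0x09 x2=0x09 x3=0x8f x4=0x98  N=1 Z=0
after  5: x0=0x09 x1=0x09 x2=0x09 x3=0x8f x4=0x98  N=1 Z=0
after  6: x0=0x00 x1=0x09 x2=0x09 x3=0x8f x4=0x98  N=0 Z=1
after  7: x0=0x00 x1=0x09 x2=0x09 x3=0x8f x4=0x09  N=0 Z=0
after  8: x0=0x00 x1=0x09 x2=0x09 x3=0x86 x4=0x09  N=1 Z=0
after  9: x0=0x00 x1=0x8f x2=0x09 x3=0x86 x4=0x09  N=1 Z=0
after 10: x0=0x00 x1=0x8f x2=0x09 x3=0x86 x4=0x09  N=0 Z=1
after 11: x0=0x00 x1=0x8f x2=0x09 x3=0x8f x4=0x09  N=1 Z=0
-- IRQ taken; context saved, return-PC = 12 --

SAVED = 0x00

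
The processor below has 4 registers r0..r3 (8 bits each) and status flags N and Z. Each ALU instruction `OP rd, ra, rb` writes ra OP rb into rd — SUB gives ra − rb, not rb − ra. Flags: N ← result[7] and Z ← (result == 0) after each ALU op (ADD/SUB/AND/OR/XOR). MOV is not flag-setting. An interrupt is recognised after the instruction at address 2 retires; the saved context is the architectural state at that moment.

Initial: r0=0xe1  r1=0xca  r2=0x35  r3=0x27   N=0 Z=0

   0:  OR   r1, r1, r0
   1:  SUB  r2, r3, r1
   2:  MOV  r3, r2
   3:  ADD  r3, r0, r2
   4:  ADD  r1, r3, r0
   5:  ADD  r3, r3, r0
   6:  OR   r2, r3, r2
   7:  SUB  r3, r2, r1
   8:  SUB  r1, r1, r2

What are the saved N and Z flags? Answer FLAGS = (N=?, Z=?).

after  0: r0=0xe1 r1=0xeb r2=0x35 r3=0x27  N=1 Z=0
after  1: r0=0xe1 r1=0xeb r2=0x3c r3=0x27  N=0 Z=0
after  2: r0=0xe1 r1=0xeb r2=0x3c r3=0x3c  N=0 Z=0
-- IRQ taken; context saved, return-PC = 3 --

FLAGS = (N=0, Z=0)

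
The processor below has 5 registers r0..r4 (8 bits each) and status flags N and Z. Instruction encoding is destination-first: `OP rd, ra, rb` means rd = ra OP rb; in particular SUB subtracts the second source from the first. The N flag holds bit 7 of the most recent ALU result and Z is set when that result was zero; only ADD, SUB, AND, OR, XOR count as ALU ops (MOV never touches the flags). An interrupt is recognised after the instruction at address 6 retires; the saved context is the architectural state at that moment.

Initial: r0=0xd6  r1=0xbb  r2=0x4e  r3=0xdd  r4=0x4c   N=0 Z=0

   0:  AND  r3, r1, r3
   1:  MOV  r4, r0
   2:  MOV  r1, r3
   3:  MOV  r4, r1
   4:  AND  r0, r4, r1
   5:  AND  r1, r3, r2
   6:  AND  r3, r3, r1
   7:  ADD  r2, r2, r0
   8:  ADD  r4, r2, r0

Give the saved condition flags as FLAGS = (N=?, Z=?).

FLAGS = (N=0, Z=0)

after  0: r0=0xd6 r1=0xbb r2=0x4e r3=0x99 r4=0x4c  N=1 Z=0
after  1: r0=0xd6 r1=0xbb r2=0x4e r3=0x99 r4=0xd6  N=1 Z=0
after  2: r0=0xd6 r1=0x99 r2=0x4e r3=0x99 r4=0xd6  N=1 Z=0
after  3: r0=0xd6 r1=0x99 r2=0x4e r3=0x99 r4=0x99  N=1 Z=0
after  4: r0=0x99 r1=0x99 r2=0x4e r3=0x99 r4=0x99  N=1 Z=0
after  5: r0=0x99 r1=0x08 r2=0x4e r3=0x99 r4=0x99  N=0 Z=0
after  6: r0=0x99 r1=0x08 r2=0x4e r3=0x08 r4=0x99  N=0 Z=0
-- IRQ taken; context saved, return-PC = 7 --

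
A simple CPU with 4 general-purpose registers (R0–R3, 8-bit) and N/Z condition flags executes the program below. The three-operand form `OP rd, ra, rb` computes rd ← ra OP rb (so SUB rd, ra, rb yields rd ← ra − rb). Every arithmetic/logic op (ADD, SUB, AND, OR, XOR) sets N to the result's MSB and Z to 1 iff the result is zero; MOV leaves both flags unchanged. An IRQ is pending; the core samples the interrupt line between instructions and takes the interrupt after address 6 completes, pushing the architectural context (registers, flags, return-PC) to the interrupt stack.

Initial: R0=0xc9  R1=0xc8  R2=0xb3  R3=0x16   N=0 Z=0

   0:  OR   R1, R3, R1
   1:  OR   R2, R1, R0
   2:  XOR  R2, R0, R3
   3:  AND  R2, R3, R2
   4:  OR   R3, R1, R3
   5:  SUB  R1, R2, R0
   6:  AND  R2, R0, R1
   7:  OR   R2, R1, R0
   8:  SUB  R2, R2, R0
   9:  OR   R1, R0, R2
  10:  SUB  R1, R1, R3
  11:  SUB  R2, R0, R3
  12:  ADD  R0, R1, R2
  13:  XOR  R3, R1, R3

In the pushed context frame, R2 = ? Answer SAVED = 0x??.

SAVED = 0x49

after  0: R0=0xc9 R1=0xde R2=0xb3 R3=0x16  N=1 Z=0
after  1: R0=0xc9 R1=0xde R2=0xdf R3=0x16  N=1 Z=0
after  2: R0=0xc9 R1=0xde R2=0xdf R3=0x16  N=1 Z=0
after  3: R0=0xc9 R1=0xde R2=0x16 R3=0x16  N=0 Z=0
after  4: R0=0xc9 R1=0xde R2=0x16 R3=0xde  N=1 Z=0
after  5: R0=0xc9 R1=0x4d R2=0x16 R3=0xde  N=0 Z=0
after  6: R0=0xc9 R1=0x4d R2=0x49 R3=0xde  N=0 Z=0
-- IRQ taken; context saved, return-PC = 7 --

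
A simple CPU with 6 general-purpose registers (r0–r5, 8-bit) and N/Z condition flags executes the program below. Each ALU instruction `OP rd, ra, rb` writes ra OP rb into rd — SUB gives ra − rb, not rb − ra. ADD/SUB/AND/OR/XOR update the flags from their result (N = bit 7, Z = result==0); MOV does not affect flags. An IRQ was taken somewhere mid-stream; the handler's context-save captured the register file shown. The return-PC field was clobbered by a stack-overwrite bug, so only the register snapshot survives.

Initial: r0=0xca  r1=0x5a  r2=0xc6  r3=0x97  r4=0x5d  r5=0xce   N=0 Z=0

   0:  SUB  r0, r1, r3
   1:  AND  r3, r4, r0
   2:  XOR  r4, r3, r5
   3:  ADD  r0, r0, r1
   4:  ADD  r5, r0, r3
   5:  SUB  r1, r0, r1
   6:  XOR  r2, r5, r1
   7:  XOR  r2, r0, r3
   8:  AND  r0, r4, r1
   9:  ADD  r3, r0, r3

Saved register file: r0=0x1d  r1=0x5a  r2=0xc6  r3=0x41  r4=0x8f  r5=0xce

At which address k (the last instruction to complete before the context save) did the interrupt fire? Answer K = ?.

after  0: r0=0xc3 r1=0x5a r2=0xc6 r3=0x97 r4=0x5d r5=0xce  N=1 Z=0
after  1: r0=0xc3 r1=0x5a r2=0xc6 r3=0x41 r4=0x5d r5=0xce  N=0 Z=0
after  2: r0=0xc3 r1=0x5a r2=0xc6 r3=0x41 r4=0x8f r5=0xce  N=1 Z=0
after  3: r0=0x1d r1=0x5a r2=0xc6 r3=0x41 r4=0x8f r5=0xce  N=0 Z=0
-- IRQ taken; context saved, return-PC = 4 --

K = 3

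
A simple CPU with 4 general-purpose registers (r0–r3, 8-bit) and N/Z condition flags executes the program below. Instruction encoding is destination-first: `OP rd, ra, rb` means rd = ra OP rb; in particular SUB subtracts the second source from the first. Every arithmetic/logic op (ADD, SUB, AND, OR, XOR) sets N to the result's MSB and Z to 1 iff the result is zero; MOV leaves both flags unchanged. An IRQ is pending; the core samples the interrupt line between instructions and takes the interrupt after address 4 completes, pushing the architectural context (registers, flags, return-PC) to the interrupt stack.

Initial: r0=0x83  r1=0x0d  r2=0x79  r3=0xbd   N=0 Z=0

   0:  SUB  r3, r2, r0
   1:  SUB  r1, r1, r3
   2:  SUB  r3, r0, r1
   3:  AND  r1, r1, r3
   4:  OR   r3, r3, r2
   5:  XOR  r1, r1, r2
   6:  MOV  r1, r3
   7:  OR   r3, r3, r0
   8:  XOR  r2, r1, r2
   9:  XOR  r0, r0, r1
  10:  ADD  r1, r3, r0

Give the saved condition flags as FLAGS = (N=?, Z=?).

FLAGS = (N=0, Z=0)

after  0: r0=0x83 r1=0x0d r2=0x79 r3=0xf6  N=1 Z=0
after  1: r0=0x83 r1=0x17 r2=0x79 r3=0xf6  N=0 Z=0
after  2: r0=0x83 r1=0x17 r2=0x79 r3=0x6c  N=0 Z=0
after  3: r0=0x83 r1=0x04 r2=0x79 r3=0x6c  N=0 Z=0
after  4: r0=0x83 r1=0x04 r2=0x79 r3=0x7d  N=0 Z=0
-- IRQ taken; context saved, return-PC = 5 --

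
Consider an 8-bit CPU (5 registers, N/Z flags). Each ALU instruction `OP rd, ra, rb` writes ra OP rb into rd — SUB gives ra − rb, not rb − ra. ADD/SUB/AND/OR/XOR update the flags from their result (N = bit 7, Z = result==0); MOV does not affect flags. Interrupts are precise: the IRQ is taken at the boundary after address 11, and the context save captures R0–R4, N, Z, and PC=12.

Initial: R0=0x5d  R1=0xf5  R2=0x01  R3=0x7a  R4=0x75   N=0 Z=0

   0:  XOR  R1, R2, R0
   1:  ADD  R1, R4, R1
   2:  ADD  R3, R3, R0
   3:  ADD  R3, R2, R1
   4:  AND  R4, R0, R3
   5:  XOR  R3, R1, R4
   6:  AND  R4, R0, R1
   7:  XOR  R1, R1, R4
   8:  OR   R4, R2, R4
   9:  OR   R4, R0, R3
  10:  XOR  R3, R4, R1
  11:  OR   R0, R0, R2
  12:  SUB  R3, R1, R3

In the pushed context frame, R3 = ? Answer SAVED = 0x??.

after  0: R0=0x5d R1=0x5c R2=0x01 R3=0x7a R4=0x75  N=0 Z=0
after  1: R0=0x5d R1=0xd1 R2=0x01 R3=0x7a R4=0x75  N=1 Z=0
after  2: R0=0x5d R1=0xd1 R2=0x01 R3=0xd7 R4=0x75  N=1 Z=0
after  3: R0=0x5d R1=0xd1 R2=0x01 R3=0xd2 R4=0x75  N=1 Z=0
after  4: R0=0x5d R1=0xd1 R2=0x01 R3=0xd2 R4=0x50  N=0 Z=0
after  5: R0=0x5d R1=0xd1 R2=0x01 R3=0x81 R4=0x50  N=1 Z=0
after  6: R0=0x5d R1=0xd1 R2=0x01 R3=0x81 R4=0x51  N=0 Z=0
after  7: R0=0x5d R1=0x80 R2=0x01 R3=0x81 R4=0x51  N=1 Z=0
after  8: R0=0x5d R1=0x80 R2=0x01 R3=0x81 R4=0x51  N=0 Z=0
after  9: R0=0x5d R1=0x80 R2=0x01 R3=0x81 R4=0xdd  N=1 Z=0
after 10: R0=0x5d R1=0x80 R2=0x01 R3=0x5d R4=0xdd  N=0 Z=0
after 11: R0=0x5d R1=0x80 R2=0x01 R3=0x5d R4=0xdd  N=0 Z=0
-- IRQ taken; context saved, return-PC = 12 --

SAVED = 0x5d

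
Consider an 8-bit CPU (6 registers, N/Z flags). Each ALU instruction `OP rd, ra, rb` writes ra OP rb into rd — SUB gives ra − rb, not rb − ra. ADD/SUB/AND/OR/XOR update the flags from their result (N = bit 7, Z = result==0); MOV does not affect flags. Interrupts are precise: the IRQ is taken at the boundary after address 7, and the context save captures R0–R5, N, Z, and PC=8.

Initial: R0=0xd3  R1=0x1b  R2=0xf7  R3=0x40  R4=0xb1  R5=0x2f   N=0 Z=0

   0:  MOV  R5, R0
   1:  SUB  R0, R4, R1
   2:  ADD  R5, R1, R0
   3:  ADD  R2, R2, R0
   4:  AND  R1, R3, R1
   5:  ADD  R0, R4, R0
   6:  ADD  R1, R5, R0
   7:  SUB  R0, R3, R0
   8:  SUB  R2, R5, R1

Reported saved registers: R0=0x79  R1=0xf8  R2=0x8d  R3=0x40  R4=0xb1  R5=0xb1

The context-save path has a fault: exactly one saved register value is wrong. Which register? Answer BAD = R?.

BAD = R0

after  0: R0=0xd3 R1=0x1b R2=0xf7 R3=0x40 R4=0xb1 R5=0xd3  N=0 Z=0
after  1: R0=0x96 R1=0x1b R2=0xf7 R3=0x40 R4=0xb1 R5=0xd3  N=1 Z=0
after  2: R0=0x96 R1=0x1b R2=0xf7 R3=0x40 R4=0xb1 R5=0xb1  N=1 Z=0
after  3: R0=0x96 R1=0x1b R2=0x8d R3=0x40 R4=0xb1 R5=0xb1  N=1 Z=0
after  4: R0=0x96 R1=0x00 R2=0x8d R3=0x40 R4=0xb1 R5=0xb1  N=0 Z=1
after  5: R0=0x47 R1=0x00 R2=0x8d R3=0x40 R4=0xb1 R5=0xb1  N=0 Z=0
after  6: R0=0x47 R1=0xf8 R2=0x8d R3=0x40 R4=0xb1 R5=0xb1  N=1 Z=0
after  7: R0=0xf9 R1=0xf8 R2=0x8d R3=0x40 R4=0xb1 R5=0xb1  N=1 Z=0
-- IRQ taken; context saved, return-PC = 8 --
mismatch: R0: reported 0x79 vs actual 0xf9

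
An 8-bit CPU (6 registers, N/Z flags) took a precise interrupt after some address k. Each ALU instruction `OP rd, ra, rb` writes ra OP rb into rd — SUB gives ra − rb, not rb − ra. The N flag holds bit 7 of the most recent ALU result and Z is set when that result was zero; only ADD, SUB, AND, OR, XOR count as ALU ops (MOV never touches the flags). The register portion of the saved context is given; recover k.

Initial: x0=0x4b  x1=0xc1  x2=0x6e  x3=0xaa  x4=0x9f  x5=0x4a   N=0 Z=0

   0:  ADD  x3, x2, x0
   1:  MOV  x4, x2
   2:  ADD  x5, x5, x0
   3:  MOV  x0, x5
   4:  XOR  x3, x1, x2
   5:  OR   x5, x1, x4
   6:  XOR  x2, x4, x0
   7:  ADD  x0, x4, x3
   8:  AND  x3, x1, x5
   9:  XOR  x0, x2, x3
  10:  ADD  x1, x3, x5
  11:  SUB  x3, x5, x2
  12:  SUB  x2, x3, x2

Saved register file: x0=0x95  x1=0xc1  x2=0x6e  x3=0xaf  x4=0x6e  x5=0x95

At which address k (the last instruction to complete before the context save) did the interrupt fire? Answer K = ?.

after  0: x0=0x4b x1=0xc1 x2=0x6e x3=0xb9 x4=0x9f x5=0x4a  N=1 Z=0
after  1: x0=0x4b x1=0xc1 x2=0x6e x3=0xb9 x4=0x6e x5=0x4a  N=1 Z=0
after  2: x0=0x4b x1=0xc1 x2=0x6e x3=0xb9 x4=0x6e x5=0x95  N=1 Z=0
after  3: x0=0x95 x1=0xc1 x2=0x6e x3=0xb9 x4=0x6e x5=0x95  N=1 Z=0
after  4: x0=0x95 x1=0xc1 x2=0x6e x3=0xaf x4=0x6e x5=0x95  N=1 Z=0
-- IRQ taken; context saved, return-PC = 5 --

K = 4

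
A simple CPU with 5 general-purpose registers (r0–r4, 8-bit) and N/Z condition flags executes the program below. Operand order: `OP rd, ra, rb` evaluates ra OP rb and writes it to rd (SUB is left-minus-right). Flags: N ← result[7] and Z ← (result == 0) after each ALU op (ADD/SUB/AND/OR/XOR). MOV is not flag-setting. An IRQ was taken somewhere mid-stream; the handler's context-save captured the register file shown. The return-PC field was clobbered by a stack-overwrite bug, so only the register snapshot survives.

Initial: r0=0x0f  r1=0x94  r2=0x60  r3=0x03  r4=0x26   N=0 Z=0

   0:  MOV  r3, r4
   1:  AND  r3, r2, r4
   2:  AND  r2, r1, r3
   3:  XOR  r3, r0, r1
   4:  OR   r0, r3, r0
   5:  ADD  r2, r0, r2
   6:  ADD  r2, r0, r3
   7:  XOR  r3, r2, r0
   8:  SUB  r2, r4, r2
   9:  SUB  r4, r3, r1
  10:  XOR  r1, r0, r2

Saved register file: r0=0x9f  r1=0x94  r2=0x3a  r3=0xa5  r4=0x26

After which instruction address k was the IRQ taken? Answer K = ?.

K = 7

after  0: r0=0x0f r1=0x94 r2=0x60 r3=0x26 r4=0x26  N=0 Z=0
after  1: r0=0x0f r1=0x94 r2=0x60 r3=0x20 r4=0x26  N=0 Z=0
after  2: r0=0x0f r1=0x94 r2=0x00 r3=0x20 r4=0x26  N=0 Z=1
after  3: r0=0x0f r1=0x94 r2=0x00 r3=0x9b r4=0x26  N=1 Z=0
after  4: r0=0x9f r1=0x94 r2=0x00 r3=0x9b r4=0x26  N=1 Z=0
after  5: r0=0x9f r1=0x94 r2=0x9f r3=0x9b r4=0x26  N=1 Z=0
after  6: r0=0x9f r1=0x94 r2=0x3a r3=0x9b r4=0x26  N=0 Z=0
after  7: r0=0x9f r1=0x94 r2=0x3a r3=0xa5 r4=0x26  N=1 Z=0
-- IRQ taken; context saved, return-PC = 8 --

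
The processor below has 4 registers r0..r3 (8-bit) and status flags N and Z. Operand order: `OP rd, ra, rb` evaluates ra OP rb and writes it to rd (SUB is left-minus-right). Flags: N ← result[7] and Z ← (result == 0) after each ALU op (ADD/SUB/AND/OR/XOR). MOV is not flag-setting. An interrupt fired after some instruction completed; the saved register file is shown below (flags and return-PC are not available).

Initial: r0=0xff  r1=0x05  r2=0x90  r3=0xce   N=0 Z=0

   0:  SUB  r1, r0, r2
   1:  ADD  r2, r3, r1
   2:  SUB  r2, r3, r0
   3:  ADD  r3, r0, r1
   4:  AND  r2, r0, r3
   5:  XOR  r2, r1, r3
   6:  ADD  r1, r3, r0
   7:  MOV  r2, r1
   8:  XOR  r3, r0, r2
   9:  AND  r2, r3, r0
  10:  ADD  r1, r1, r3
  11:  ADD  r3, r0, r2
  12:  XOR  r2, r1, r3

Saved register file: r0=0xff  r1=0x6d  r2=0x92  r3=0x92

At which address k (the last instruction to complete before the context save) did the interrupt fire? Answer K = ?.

after  0: r0=0xff r1=0x6f r2=0x90 r3=0xce  N=0 Z=0
after  1: r0=0xff r1=0x6f r2=0x3d r3=0xce  N=0 Z=0
after  2: r0=0xff r1=0x6f r2=0xcf r3=0xce  N=1 Z=0
after  3: r0=0xff r1=0x6f r2=0xcf r3=0x6e  N=0 Z=0
after  4: r0=0xff r1=0x6f r2=0x6e r3=0x6e  N=0 Z=0
after  5: r0=0xff r1=0x6f r2=0x01 r3=0x6e  N=0 Z=0
after  6: r0=0xff r1=0x6d r2=0x01 r3=0x6e  N=0 Z=0
after  7: r0=0xff r1=0x6d r2=0x6d r3=0x6e  N=0 Z=0
after  8: r0=0xff r1=0x6d r2=0x6d r3=0x92  N=1 Z=0
after  9: r0=0xff r1=0x6d r2=0x92 r3=0x92  N=1 Z=0
-- IRQ taken; context saved, return-PC = 10 --

K = 9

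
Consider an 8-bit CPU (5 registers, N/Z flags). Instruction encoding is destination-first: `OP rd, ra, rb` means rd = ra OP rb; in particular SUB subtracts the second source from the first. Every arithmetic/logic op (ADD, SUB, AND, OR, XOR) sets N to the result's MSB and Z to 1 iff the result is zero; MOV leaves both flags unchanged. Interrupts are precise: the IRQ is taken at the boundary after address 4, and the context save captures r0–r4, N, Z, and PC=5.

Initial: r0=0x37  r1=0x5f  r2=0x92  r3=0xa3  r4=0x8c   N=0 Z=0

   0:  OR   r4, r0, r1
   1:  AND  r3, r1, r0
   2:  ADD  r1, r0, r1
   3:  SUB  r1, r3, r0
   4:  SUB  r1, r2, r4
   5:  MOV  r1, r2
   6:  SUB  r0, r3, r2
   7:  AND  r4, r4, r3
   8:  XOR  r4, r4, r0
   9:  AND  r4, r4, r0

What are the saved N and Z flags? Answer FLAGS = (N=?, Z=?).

FLAGS = (N=0, Z=0)

after  0: r0=0x37 r1=0x5f r2=0x92 r3=0xa3 r4=0x7f  N=0 Z=0
after  1: r0=0x37 r1=0x5f r2=0x92 r3=0x17 r4=0x7f  N=0 Z=0
after  2: r0=0x37 r1=0x96 r2=0x92 r3=0x17 r4=0x7f  N=1 Z=0
after  3: r0=0x37 r1=0xe0 r2=0x92 r3=0x17 r4=0x7f  N=1 Z=0
after  4: r0=0x37 r1=0x13 r2=0x92 r3=0x17 r4=0x7f  N=0 Z=0
-- IRQ taken; context saved, return-PC = 5 --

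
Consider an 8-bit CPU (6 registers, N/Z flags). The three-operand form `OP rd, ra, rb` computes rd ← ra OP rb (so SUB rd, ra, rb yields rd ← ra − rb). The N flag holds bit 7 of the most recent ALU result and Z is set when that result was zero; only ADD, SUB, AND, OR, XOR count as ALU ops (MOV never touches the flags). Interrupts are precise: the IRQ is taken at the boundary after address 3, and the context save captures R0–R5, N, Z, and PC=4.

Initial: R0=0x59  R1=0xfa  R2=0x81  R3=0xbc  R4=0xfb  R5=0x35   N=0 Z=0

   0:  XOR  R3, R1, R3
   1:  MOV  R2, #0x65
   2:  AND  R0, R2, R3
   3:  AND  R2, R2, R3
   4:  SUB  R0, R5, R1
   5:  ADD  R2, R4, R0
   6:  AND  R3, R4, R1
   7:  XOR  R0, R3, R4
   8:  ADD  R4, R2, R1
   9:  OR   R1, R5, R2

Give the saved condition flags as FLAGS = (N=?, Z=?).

after  0: R0=0x59 R1=0xfa R2=0x81 R3=0x46 R4=0xfb R5=0x35  N=0 Z=0
after  1: R0=0x59 R1=0xfa R2=0x65 R3=0x46 R4=0xfb R5=0x35  N=0 Z=0
after  2: R0=0x44 R1=0xfa R2=0x65 R3=0x46 R4=0xfb R5=0x35  N=0 Z=0
after  3: R0=0x44 R1=0xfa R2=0x44 R3=0x46 R4=0xfb R5=0x35  N=0 Z=0
-- IRQ taken; context saved, return-PC = 4 --

FLAGS = (N=0, Z=0)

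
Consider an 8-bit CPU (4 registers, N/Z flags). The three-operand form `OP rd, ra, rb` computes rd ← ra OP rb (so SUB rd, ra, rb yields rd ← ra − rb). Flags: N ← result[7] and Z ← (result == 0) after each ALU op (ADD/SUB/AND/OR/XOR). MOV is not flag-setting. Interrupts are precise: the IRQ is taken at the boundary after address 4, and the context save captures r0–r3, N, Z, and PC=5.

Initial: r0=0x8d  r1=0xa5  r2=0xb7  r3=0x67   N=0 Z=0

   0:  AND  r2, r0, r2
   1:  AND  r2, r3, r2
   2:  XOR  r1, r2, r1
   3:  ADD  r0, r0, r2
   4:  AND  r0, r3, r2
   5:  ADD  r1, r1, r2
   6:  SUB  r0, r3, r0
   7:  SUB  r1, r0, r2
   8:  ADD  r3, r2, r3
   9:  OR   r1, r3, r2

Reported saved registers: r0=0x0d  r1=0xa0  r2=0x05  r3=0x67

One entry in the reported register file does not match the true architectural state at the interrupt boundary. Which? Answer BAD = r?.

BAD = r0

after  0: r0=0x8d r1=0xa5 r2=0x85 r3=0x67  N=1 Z=0
after  1: r0=0x8d r1=0xa5 r2=0x05 r3=0x67  N=0 Z=0
after  2: r0=0x8d r1=0xa0 r2=0x05 r3=0x67  N=1 Z=0
after  3: r0=0x92 r1=0xa0 r2=0x05 r3=0x67  N=1 Z=0
after  4: r0=0x05 r1=0xa0 r2=0x05 r3=0x67  N=0 Z=0
-- IRQ taken; context saved, return-PC = 5 --
mismatch: r0: reported 0x0d vs actual 0x05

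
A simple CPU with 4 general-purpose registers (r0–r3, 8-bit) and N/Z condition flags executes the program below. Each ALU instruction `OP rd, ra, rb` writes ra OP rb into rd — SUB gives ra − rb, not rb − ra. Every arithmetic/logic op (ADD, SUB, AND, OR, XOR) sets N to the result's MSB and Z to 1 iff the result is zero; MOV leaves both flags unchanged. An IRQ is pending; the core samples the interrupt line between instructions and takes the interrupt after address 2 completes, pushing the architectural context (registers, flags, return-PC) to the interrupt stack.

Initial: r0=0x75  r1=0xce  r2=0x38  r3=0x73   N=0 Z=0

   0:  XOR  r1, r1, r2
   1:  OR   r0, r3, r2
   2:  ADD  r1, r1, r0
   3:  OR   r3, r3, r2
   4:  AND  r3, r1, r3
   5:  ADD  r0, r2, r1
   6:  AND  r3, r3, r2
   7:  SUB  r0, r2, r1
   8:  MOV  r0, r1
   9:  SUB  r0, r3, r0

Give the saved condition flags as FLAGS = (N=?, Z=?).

after  0: r0=0x75 r1=0xf6 r2=0x38 r3=0x73  N=1 Z=0
after  1: r0=0x7b r1=0xf6 r2=0x38 r3=0x73  N=0 Z=0
after  2: r0=0x7b r1=0x71 r2=0x38 r3=0x73  N=0 Z=0
-- IRQ taken; context saved, return-PC = 3 --

FLAGS = (N=0, Z=0)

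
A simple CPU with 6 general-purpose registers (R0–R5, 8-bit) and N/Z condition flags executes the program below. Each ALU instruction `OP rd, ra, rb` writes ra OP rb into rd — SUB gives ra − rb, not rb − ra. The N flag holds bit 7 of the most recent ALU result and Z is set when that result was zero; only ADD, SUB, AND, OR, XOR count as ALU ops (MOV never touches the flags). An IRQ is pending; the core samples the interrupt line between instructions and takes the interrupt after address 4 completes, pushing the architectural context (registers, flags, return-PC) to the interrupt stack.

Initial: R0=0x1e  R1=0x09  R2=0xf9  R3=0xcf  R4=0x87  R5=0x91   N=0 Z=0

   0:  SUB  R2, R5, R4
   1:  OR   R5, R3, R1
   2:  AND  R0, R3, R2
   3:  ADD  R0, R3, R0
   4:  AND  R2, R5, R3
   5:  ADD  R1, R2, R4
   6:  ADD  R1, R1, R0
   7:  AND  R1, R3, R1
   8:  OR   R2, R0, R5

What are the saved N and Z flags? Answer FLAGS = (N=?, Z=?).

after  0: R0=0x1e R1=0x09 R2=0x0a R3=0xcf R4=0x87 R5=0x91  N=0 Z=0
after  1: R0=0x1e R1=0x09 R2=0x0a R3=0xcf R4=0x87 R5=0xcf  N=1 Z=0
after  2: R0=0x0a R1=0x09 R2=0x0a R3=0xcf R4=0x87 R5=0xcf  N=0 Z=0
after  3: R0=0xd9 R1=0x09 R2=0x0a R3=0xcf R4=0x87 R5=0xcf  N=1 Z=0
after  4: R0=0xd9 R1=0x09 R2=0xcf R3=0xcf R4=0x87 R5=0xcf  N=1 Z=0
-- IRQ taken; context saved, return-PC = 5 --

FLAGS = (N=1, Z=0)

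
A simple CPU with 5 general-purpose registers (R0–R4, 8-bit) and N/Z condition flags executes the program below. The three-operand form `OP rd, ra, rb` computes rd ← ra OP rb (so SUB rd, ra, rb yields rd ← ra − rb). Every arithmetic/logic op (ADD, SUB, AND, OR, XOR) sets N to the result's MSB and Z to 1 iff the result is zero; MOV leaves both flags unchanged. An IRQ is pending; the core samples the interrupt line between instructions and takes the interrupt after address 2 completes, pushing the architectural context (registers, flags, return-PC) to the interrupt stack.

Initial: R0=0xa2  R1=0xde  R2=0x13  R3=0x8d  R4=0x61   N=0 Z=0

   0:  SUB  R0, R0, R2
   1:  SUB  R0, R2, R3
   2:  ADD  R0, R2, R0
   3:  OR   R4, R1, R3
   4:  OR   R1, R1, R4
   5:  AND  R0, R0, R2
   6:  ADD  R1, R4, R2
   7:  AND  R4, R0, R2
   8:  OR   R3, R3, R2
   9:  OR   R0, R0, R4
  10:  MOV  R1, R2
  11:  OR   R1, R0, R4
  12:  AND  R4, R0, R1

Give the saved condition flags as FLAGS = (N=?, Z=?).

FLAGS = (N=1, Z=0)

after  0: R0=0x8f R1=0xde R2=0x13 R3=0x8d R4=0x61  N=1 Z=0
after  1: R0=0x86 R1=0xde R2=0x13 R3=0x8d R4=0x61  N=1 Z=0
after  2: R0=0x99 R1=0xde R2=0x13 R3=0x8d R4=0x61  N=1 Z=0
-- IRQ taken; context saved, return-PC = 3 --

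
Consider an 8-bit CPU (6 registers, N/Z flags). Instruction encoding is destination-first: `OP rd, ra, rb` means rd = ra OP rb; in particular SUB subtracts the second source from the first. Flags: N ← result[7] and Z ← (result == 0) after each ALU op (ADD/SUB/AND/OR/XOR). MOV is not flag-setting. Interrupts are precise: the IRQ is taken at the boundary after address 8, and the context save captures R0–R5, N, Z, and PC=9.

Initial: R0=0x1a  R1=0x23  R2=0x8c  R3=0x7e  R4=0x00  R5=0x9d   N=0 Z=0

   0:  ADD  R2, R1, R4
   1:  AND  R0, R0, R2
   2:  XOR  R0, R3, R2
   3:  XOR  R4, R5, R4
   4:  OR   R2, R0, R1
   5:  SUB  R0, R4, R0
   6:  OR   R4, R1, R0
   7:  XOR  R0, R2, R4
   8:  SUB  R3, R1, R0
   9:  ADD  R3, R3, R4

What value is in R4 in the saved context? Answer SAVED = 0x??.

SAVED = 0x63

after  0: R0=0x1a R1=0x23 R2=0x23 R3=0x7e R4=0x00 R5=0x9d  N=0 Z=0
after  1: R0=0x02 R1=0x23 R2=0x23 R3=0x7e R4=0x00 R5=0x9d  N=0 Z=0
after  2: R0=0x5d R1=0x23 R2=0x23 R3=0x7e R4=0x00 R5=0x9d  N=0 Z=0
after  3: R0=0x5d R1=0x23 R2=0x23 R3=0x7e R4=0x9d R5=0x9d  N=1 Z=0
after  4: R0=0x5d R1=0x23 R2=0x7f R3=0x7e R4=0x9d R5=0x9d  N=0 Z=0
after  5: R0=0x40 R1=0x23 R2=0x7f R3=0x7e R4=0x9d R5=0x9d  N=0 Z=0
after  6: R0=0x40 R1=0x23 R2=0x7f R3=0x7e R4=0x63 R5=0x9d  N=0 Z=0
after  7: R0=0x1c R1=0x23 R2=0x7f R3=0x7e R4=0x63 R5=0x9d  N=0 Z=0
after  8: R0=0x1c R1=0x23 R2=0x7f R3=0x07 R4=0x63 R5=0x9d  N=0 Z=0
-- IRQ taken; context saved, return-PC = 9 --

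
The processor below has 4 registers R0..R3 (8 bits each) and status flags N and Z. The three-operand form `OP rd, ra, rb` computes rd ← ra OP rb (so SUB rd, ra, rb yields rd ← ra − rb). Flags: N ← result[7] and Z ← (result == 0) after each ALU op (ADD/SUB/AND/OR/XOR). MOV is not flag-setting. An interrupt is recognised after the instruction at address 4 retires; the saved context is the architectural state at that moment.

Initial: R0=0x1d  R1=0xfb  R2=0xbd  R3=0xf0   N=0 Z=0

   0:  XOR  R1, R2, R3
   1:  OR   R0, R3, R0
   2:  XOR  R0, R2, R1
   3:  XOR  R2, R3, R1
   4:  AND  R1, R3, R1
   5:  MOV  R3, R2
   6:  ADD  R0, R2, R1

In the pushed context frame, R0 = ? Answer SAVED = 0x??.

after  0: R0=0x1d R1=0x4d R2=0xbd R3=0xf0  N=0 Z=0
after  1: R0=0xfd R1=0x4d R2=0xbd R3=0xf0  N=1 Z=0
after  2: R0=0xf0 R1=0x4d R2=0xbd R3=0xf0  N=1 Z=0
after  3: R0=0xf0 R1=0x4d R2=0xbd R3=0xf0  N=1 Z=0
after  4: R0=0xf0 R1=0x40 R2=0xbd R3=0xf0  N=0 Z=0
-- IRQ taken; context saved, return-PC = 5 --

SAVED = 0xf0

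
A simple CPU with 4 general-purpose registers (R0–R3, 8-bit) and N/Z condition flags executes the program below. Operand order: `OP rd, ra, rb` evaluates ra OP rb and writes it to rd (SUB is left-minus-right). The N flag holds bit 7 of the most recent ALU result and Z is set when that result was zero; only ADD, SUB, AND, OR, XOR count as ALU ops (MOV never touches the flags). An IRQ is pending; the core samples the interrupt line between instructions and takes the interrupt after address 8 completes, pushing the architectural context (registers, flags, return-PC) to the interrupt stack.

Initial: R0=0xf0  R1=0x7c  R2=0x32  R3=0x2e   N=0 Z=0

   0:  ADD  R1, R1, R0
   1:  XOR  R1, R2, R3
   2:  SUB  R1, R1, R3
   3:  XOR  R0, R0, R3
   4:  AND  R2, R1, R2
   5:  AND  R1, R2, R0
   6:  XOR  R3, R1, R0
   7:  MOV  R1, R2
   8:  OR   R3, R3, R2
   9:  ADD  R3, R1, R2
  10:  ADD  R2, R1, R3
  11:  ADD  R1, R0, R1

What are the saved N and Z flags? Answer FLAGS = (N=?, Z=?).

after  0: R0=0xf0 R1=0x6c R2=0x32 R3=0x2e  N=0 Z=0
after  1: R0=0xf0 R1=0x1c R2=0x32 R3=0x2e  N=0 Z=0
after  2: R0=0xf0 R1=0xee R2=0x32 R3=0x2e  N=1 Z=0
after  3: R0=0xde R1=0xee R2=0x32 R3=0x2e  N=1 Z=0
after  4: R0=0xde R1=0xee R2=0x22 R3=0x2e  N=0 Z=0
after  5: R0=0xde R1=0x02 R2=0x22 R3=0x2e  N=0 Z=0
after  6: R0=0xde R1=0x02 R2=0x22 R3=0xdc  N=1 Z=0
after  7: R0=0xde R1=0x22 R2=0x22 R3=0xdc  N=1 Z=0
after  8: R0=0xde R1=0x22 R2=0x22 R3=0xfe  N=1 Z=0
-- IRQ taken; context saved, return-PC = 9 --

FLAGS = (N=1, Z=0)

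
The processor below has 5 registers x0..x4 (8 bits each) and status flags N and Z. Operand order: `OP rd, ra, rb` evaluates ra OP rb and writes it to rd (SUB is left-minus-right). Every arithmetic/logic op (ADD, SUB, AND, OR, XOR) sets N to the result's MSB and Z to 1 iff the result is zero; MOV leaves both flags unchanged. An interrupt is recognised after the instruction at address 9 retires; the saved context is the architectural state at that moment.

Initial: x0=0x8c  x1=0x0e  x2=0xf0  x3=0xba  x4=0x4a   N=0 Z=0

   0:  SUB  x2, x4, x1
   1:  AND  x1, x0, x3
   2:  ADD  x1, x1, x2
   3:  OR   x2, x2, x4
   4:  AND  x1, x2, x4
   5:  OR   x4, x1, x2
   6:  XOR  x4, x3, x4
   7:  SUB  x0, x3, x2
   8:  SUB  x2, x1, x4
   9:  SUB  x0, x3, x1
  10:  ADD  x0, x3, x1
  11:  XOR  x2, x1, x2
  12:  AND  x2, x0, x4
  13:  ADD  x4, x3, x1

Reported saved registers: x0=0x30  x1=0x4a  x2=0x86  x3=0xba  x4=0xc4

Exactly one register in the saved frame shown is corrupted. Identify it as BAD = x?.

BAD = x0

after  0: x0=0x8c x1=0x0e x2=0x3c x3=0xba x4=0x4a  N=0 Z=0
after  1: x0=0x8c x1=0x88 x2=0x3c x3=0xba x4=0x4a  N=1 Z=0
after  2: x0=0x8c x1=0xc4 x2=0x3c x3=0xba x4=0x4a  N=1 Z=0
after  3: x0=0x8c x1=0xc4 x2=0x7e x3=0xba x4=0x4a  N=0 Z=0
after  4: x0=0x8c x1=0x4a x2=0x7e x3=0xba x4=0x4a  N=0 Z=0
after  5: x0=0x8c x1=0x4a x2=0x7e x3=0xba x4=0x7e  N=0 Z=0
after  6: x0=0x8c x1=0x4a x2=0x7e x3=0xba x4=0xc4  N=1 Z=0
after  7: x0=0x3c x1=0x4a x2=0x7e x3=0xba x4=0xc4  N=0 Z=0
after  8: x0=0x3c x1=0x4a x2=0x86 x3=0xba x4=0xc4  N=1 Z=0
after  9: x0=0x70 x1=0x4a x2=0x86 x3=0xba x4=0xc4  N=0 Z=0
-- IRQ taken; context saved, return-PC = 10 --
mismatch: x0: reported 0x30 vs actual 0x70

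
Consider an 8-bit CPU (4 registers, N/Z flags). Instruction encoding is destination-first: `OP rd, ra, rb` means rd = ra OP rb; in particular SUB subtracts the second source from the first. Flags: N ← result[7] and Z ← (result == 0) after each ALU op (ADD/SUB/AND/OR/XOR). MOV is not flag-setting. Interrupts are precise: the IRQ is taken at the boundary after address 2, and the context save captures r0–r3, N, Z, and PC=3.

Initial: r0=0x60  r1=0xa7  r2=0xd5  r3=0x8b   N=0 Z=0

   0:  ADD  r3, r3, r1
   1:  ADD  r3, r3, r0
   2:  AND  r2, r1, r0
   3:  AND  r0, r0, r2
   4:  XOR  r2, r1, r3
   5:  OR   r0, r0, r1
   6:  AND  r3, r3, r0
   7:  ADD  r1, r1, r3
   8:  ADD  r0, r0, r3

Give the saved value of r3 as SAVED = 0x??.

after  0: r0=0x60 r1=0xa7 r2=0xd5 r3=0x32  N=0 Z=0
after  1: r0=0x60 r1=0xa7 r2=0xd5 r3=0x92  N=1 Z=0
after  2: r0=0x60 r1=0xa7 r2=0x20 r3=0x92  N=0 Z=0
-- IRQ taken; context saved, return-PC = 3 --

SAVED = 0x92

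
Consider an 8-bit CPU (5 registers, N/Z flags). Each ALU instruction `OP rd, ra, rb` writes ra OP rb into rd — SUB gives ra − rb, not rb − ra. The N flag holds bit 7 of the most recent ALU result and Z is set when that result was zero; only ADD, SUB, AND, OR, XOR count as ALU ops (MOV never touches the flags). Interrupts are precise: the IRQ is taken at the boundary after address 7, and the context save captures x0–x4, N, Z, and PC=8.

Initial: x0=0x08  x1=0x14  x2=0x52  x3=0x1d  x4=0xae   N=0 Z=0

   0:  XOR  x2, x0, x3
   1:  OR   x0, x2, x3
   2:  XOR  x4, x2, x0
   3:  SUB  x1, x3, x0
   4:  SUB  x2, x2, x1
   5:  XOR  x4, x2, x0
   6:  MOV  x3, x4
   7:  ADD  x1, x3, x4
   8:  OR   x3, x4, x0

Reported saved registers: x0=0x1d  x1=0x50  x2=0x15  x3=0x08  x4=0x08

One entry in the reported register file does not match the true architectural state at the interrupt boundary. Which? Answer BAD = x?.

BAD = x1

after  0: x0=0x08 x1=0x14 x2=0x15 x3=0x1d x4=0xae  N=0 Z=0
after  1: x0=0x1d x1=0x14 x2=0x15 x3=0x1d x4=0xae  N=0 Z=0
after  2: x0=0x1d x1=0x14 x2=0x15 x3=0x1d x4=0x08  N=0 Z=0
after  3: x0=0x1d x1=0x00 x2=0x15 x3=0x1d x4=0x08  N=0 Z=1
after  4: x0=0x1d x1=0x00 x2=0x15 x3=0x1d x4=0x08  N=0 Z=0
after  5: x0=0x1d x1=0x00 x2=0x15 x3=0x1d x4=0x08  N=0 Z=0
after  6: x0=0x1d x1=0x00 x2=0x15 x3=0x08 x4=0x08  N=0 Z=0
after  7: x0=0x1d x1=0x10 x2=0x15 x3=0x08 x4=0x08  N=0 Z=0
-- IRQ taken; context saved, return-PC = 8 --
mismatch: x1: reported 0x50 vs actual 0x10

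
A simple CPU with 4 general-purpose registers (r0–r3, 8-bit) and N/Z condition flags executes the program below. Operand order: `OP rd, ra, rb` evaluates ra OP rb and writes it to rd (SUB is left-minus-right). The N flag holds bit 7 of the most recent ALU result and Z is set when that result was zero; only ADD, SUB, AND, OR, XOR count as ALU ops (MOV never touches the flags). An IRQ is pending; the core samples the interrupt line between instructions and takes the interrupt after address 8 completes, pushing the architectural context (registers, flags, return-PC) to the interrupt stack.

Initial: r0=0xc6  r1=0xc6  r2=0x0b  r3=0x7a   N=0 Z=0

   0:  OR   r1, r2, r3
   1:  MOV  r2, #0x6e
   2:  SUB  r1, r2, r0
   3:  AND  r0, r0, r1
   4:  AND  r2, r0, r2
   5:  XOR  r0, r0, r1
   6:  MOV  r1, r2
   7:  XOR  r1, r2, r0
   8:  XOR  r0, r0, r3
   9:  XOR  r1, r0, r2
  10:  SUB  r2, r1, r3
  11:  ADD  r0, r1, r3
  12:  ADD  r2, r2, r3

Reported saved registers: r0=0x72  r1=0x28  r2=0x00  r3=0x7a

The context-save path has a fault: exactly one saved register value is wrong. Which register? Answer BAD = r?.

after  0: r0=0xc6 r1=0x7b r2=0x0b r3=0x7a  N=0 Z=0
after  1: r0=0xc6 r1=0x7b r2=0x6e r3=0x7a  N=0 Z=0
after  2: r0=0xc6 r1=0xa8 r2=0x6e r3=0x7a  N=1 Z=0
after  3: r0=0x80 r1=0xa8 r2=0x6e r3=0x7a  N=1 Z=0
after  4: r0=0x80 r1=0xa8 r2=0x00 r3=0x7a  N=0 Z=1
after  5: r0=0x28 r1=0xa8 r2=0x00 r3=0x7a  N=0 Z=0
after  6: r0=0x28 r1=0x00 r2=0x00 r3=0x7a  N=0 Z=0
after  7: r0=0x28 r1=0x28 r2=0x00 r3=0x7a  N=0 Z=0
after  8: r0=0x52 r1=0x28 r2=0x00 r3=0x7a  N=0 Z=0
-- IRQ taken; context saved, return-PC = 9 --
mismatch: r0: reported 0x72 vs actual 0x52

BAD = r0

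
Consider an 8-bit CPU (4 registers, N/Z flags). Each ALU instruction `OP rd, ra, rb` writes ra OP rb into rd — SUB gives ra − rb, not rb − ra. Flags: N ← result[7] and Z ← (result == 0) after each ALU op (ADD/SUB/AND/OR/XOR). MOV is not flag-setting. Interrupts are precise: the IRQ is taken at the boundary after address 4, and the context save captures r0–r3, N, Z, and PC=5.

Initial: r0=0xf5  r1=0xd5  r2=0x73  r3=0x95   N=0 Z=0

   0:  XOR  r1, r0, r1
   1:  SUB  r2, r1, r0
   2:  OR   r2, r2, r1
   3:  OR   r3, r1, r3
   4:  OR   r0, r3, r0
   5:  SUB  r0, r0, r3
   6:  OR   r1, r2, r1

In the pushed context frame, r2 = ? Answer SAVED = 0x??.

after  0: r0=0xf5 r1=0x20 r2=0x73 r3=0x95  N=0 Z=0
after  1: r0=0xf5 r1=0x20 r2=0x2b r3=0x95  N=0 Z=0
after  2: r0=0xf5 r1=0x20 r2=0x2b r3=0x95  N=0 Z=0
after  3: r0=0xf5 r1=0x20 r2=0x2b r3=0xb5  N=1 Z=0
after  4: r0=0xf5 r1=0x20 r2=0x2b r3=0xb5  N=1 Z=0
-- IRQ taken; context saved, return-PC = 5 --

SAVED = 0x2b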